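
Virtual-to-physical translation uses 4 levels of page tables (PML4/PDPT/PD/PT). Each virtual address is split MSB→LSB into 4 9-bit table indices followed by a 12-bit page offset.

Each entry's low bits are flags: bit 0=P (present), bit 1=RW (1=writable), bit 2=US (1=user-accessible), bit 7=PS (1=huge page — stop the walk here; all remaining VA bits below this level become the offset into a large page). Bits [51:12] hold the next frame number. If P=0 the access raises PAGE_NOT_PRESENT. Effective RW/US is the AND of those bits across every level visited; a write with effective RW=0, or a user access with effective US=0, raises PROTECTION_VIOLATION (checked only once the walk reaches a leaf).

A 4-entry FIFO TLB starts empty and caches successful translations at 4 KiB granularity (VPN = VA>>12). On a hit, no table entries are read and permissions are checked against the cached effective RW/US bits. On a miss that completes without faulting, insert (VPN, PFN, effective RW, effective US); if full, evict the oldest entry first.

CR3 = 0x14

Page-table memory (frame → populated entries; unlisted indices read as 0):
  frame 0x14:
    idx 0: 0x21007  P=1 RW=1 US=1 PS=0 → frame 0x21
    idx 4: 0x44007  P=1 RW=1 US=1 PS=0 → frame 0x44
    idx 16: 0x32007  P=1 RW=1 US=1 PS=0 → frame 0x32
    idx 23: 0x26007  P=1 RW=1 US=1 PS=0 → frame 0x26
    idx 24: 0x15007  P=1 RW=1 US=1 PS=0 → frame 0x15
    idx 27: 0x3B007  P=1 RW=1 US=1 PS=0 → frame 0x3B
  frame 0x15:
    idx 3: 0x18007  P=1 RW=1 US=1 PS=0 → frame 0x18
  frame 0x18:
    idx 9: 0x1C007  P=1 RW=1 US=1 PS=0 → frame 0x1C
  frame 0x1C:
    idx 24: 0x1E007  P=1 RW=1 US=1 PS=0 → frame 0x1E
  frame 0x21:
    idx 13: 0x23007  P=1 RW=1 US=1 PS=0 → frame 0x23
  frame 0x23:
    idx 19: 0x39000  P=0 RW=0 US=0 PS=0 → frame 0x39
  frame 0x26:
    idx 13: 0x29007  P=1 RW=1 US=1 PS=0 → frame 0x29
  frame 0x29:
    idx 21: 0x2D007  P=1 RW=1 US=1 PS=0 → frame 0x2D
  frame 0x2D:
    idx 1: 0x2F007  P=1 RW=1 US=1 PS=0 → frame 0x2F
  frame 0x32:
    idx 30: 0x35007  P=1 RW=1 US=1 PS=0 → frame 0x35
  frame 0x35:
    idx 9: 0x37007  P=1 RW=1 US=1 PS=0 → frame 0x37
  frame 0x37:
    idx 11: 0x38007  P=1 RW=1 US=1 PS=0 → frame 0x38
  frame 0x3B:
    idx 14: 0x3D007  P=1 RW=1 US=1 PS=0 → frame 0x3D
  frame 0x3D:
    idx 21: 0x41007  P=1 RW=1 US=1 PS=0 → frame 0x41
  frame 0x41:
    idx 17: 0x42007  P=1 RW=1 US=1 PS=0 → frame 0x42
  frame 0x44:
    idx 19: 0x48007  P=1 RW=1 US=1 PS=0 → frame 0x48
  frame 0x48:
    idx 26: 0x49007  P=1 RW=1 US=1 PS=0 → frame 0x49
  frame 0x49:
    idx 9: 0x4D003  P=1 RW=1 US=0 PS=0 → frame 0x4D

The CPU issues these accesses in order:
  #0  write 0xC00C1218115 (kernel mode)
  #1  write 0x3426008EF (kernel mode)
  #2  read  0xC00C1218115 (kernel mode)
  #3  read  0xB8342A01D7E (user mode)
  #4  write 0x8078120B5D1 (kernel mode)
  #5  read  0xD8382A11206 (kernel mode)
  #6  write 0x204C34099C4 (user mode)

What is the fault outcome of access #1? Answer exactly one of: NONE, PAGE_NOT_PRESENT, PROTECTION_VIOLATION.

Per-access translation:
#0 VA=0xC00C1218115 (w,kernel):
  L0 @0x14[24] → 0x15007  P=1,RW=1,US=1,PS=0
  L1 @0x15[3] → 0x18007  P=1,RW=1,US=1,PS=0
  L2 @0x18[9] → 0x1C007  P=1,RW=1,US=1,PS=0
  L3 @0x1C[24] → 0x1E007  P=1,RW=1,US=1,PS=0
  ✓ 0x1E115  — 4 lookups
#1 VA=0x3426008EF (w,kernel):
  L0 @0x14[0] → 0x21007  P=1,RW=1,US=1,PS=0
  L1 @0x21[13] → 0x23007  P=1,RW=1,US=1,PS=0
  L2 @0x23[19] → 0x39000  P=0,RW=0,US=0,PS=0
  → PAGE_NOT_PRESENT  (3 entries read)
#2 VA=0xC00C1218115 (r,kernel):
  TLB hit vpn=0xC00C1218 → PA=0x1E115
#3 VA=0xB8342A01D7E (r,user):
  L0 @0x14[23] → 0x26007  P=1,RW=1,US=1,PS=0
  L1 @0x26[13] → 0x29007  P=1,RW=1,US=1,PS=0
  L2 @0x29[21] → 0x2D007  P=1,RW=1,US=1,PS=0
  L3 @0x2D[1] → 0x2F007  P=1,RW=1,US=1,PS=0
  ✓ 0x2FD7E  — 4 lookups
#4 VA=0x8078120B5D1 (w,kernel):
  L0 @0x14[16] → 0x32007  P=1,RW=1,US=1,PS=0
  L1 @0x32[30] → 0x35007  P=1,RW=1,US=1,PS=0
  L2 @0x35[9] → 0x37007  P=1,RW=1,US=1,PS=0
  L3 @0x37[11] → 0x38007  P=1,RW=1,US=1,PS=0
  ✓ 0x385D1  — 4 lookups
#5 VA=0xD8382A11206 (r,kernel):
  L0 @0x14[27] → 0x3B007  P=1,RW=1,US=1,PS=0
  L1 @0x3B[14] → 0x3D007  P=1,RW=1,US=1,PS=0
  L2 @0x3D[21] → 0x41007  P=1,RW=1,US=1,PS=0
  L3 @0x41[17] → 0x42007  P=1,RW=1,US=1,PS=0
  ✓ 0x42206  — 4 lookups
#6 VA=0x204C34099C4 (w,user):
  L0 @0x14[4] → 0x44007  P=1,RW=1,US=1,PS=0
  L1 @0x44[19] → 0x48007  P=1,RW=1,US=1,PS=0
  L2 @0x48[26] → 0x49007  P=1,RW=1,US=1,PS=0
  L3 @0x49[9] → 0x4D003  P=1,RW=1,US=0,PS=0
  → PROTECTION_VIOLATION  (4 entries read)

Access #1 fault: PAGE_NOT_PRESENT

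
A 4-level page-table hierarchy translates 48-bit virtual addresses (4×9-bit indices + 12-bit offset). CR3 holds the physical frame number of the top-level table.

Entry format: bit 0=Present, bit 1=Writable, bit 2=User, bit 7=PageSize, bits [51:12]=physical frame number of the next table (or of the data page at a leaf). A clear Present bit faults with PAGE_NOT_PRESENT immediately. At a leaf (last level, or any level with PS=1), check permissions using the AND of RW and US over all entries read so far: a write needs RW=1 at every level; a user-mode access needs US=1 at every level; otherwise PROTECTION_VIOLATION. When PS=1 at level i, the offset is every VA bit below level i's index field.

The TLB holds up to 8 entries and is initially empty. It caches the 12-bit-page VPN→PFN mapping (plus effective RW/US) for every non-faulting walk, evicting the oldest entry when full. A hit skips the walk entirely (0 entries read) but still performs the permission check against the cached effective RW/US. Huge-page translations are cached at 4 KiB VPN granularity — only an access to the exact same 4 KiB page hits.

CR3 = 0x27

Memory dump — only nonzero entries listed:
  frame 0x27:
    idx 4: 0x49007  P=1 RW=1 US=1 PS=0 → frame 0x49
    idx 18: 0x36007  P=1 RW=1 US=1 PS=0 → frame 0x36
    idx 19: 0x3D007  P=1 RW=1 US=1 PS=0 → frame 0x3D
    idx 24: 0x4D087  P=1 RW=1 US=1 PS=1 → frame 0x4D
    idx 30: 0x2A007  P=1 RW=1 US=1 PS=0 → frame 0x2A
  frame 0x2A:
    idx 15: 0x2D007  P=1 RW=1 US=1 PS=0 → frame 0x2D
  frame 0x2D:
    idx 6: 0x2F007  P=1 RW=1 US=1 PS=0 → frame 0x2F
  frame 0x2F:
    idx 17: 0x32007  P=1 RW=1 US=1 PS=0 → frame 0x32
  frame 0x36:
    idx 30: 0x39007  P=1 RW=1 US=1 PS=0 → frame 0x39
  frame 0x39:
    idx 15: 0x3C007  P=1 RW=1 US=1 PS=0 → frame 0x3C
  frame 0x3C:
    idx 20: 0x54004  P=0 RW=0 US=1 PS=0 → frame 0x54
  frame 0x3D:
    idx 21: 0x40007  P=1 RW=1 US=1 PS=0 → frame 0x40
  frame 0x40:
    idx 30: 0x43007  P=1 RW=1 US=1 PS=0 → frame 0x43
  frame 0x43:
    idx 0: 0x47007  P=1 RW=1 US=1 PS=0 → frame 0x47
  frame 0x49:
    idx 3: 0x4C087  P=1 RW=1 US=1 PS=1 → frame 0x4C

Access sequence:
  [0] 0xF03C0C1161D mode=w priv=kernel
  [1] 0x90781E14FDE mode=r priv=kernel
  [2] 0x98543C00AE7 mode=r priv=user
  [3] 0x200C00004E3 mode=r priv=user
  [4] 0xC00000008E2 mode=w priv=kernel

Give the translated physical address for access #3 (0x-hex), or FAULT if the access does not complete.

Per-access translation:
#0 VA=0xF03C0C1161D (w,kernel):
  L0 @0x27[30] → 0x2A007  P=1,RW=1,US=1,PS=0
  L1 @0x2A[15] → 0x2D007  P=1,RW=1,US=1,PS=0
  L2 @0x2D[6] → 0x2F007  P=1,RW=1,US=1,PS=0
  L3 @0x2F[17] → 0x32007  P=1,RW=1,US=1,PS=0
  ⇒ phys 0x3261D  [4 reads]
#1 VA=0x90781E14FDE (r,kernel):
  L0 @0x27[18] → 0x36007  P=1,RW=1,US=1,PS=0
  L1 @0x36[30] → 0x39007  P=1,RW=1,US=1,PS=0
  L2 @0x39[15] → 0x3C007  P=1,RW=1,US=1,PS=0
  L3 @0x3C[20] → 0x54004  P=0,RW=0,US=1,PS=0
  → PAGE_NOT_PRESENT  (4 entries read)
#2 VA=0x98543C00AE7 (r,user):
  L0 @0x27[19] → 0x3D007  P=1,RW=1,US=1,PS=0
  L1 @0x3D[21] → 0x40007  P=1,RW=1,US=1,PS=0
  L2 @0x40[30] → 0x43007  P=1,RW=1,US=1,PS=0
  L3 @0x43[0] → 0x47007  P=1,RW=1,US=1,PS=0
  ⇒ phys 0x47AE7  [4 reads]
#3 VA=0x200C00004E3 (r,user):
  L0 @0x27[4] → 0x49007  P=1,RW=1,US=1,PS=0
  L1 @0x49[3] → 0x4C087  P=1,RW=1,US=1,PS=1
  ⇒ phys 0x4C4E3 (huge @L1)  [2 reads]
#4 VA=0xC00000008E2 (w,kernel):
  L0 @0x27[24] → 0x4D087  P=1,RW=1,US=1,PS=1
  ⇒ phys 0x4D8E2 (huge @L0)  [1 reads]

Access #3 PA: 0x4C4E3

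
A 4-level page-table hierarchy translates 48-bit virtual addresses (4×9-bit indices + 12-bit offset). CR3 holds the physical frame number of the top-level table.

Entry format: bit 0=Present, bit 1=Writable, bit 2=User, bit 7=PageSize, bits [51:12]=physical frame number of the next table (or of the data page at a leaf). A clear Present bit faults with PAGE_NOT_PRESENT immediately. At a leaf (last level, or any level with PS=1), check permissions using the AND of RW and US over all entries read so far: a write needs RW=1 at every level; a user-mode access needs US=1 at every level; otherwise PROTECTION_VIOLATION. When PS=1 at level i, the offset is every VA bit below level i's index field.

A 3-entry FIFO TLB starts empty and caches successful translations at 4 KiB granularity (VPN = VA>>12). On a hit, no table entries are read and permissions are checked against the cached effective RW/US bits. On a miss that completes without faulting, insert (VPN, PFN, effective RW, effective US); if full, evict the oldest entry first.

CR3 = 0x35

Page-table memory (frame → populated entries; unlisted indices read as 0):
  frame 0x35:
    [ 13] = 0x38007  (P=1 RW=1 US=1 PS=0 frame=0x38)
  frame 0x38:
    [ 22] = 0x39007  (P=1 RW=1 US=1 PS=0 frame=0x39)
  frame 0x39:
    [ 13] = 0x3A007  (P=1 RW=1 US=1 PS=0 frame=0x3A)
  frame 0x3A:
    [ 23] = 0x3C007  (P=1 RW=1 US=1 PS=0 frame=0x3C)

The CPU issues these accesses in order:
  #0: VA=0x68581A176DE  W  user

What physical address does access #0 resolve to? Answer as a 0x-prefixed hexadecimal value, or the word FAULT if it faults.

Walk each access:
#0 VA=0x68581A176DE (w,user):
  L0: frame=0x35 idx=13 entry=0x38007 [P=1 RW=1 US=1 PS=0]
  L1: frame=0x38 idx=22 entry=0x39007 [P=1 RW=1 US=1 PS=0]
  L2: frame=0x39 idx=13 entry=0x3A007 [P=1 RW=1 US=1 PS=0]
  L3: frame=0x3A idx=23 entry=0x3C007 [P=1 RW=1 US=1 PS=0]
  → PA=0x3C6DE  (4 entries read)

Access #0 PA: 0x3C6DE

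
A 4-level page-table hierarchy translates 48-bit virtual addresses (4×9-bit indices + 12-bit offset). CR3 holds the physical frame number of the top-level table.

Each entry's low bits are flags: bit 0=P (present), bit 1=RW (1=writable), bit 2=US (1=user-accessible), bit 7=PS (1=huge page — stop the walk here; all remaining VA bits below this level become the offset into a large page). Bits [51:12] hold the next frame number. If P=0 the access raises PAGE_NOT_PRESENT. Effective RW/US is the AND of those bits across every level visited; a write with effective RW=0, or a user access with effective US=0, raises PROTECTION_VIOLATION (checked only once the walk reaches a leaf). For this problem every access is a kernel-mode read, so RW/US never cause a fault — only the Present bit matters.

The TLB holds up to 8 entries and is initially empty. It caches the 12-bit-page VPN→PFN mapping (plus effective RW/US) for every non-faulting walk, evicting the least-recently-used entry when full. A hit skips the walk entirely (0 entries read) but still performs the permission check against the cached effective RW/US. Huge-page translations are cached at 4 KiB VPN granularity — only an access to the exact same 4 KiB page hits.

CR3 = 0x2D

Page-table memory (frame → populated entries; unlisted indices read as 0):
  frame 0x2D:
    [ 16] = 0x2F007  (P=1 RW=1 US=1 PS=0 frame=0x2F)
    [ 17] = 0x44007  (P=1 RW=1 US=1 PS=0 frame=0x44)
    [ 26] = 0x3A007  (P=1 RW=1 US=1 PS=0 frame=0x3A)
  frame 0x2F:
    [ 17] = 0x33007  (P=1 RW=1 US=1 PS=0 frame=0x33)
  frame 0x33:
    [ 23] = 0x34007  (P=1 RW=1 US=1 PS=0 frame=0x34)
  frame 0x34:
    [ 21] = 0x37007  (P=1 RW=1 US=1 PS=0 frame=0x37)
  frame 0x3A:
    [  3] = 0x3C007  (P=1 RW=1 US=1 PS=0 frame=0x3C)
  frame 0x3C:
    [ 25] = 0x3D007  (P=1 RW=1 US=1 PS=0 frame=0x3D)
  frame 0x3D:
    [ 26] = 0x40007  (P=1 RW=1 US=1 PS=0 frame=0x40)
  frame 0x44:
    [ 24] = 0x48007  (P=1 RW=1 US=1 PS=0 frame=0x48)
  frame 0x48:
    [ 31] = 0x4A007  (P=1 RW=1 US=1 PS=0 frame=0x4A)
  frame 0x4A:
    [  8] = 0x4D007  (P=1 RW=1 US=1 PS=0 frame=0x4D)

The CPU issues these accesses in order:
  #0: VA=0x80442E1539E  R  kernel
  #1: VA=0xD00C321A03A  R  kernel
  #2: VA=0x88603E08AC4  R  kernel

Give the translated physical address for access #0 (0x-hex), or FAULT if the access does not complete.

Walk each access:
#0 VA=0x80442E1539E (r,kernel):
  L0: frame=0x2D idx=16 entry=0x2F007 [P=1 RW=1 US=1 PS=0]
  L1: frame=0x2F idx=17 entry=0x33007 [P=1 RW=1 US=1 PS=0]
  L2: frame=0x33 idx=23 entry=0x34007 [P=1 RW=1 US=1 PS=0]
  L3: frame=0x34 idx=21 entry=0x37007 [P=1 RW=1 US=1 PS=0]
  ⇒ phys 0x3739E  [4 reads]
#1 VA=0xD00C321A03A (r,kernel):
  L0: frame=0x2D idx=26 entry=0x3A007 [P=1 RW=1 US=1 PS=0]
  L1: frame=0x3A idx=3 entry=0x3C007 [P=1 RW=1 US=1 PS=0]
  L2: frame=0x3C idx=25 entry=0x3D007 [P=1 RW=1 US=1 PS=0]
  L3: frame=0x3D idx=26 entry=0x40007 [P=1 RW=1 US=1 PS=0]
  ⇒ phys 0x4003A  [4 reads]
#2 VA=0x88603E08AC4 (r,kernel):
  L0: frame=0x2D idx=17 entry=0x44007 [P=1 RW=1 US=1 PS=0]
  L1: frame=0x44 idx=24 entry=0x48007 [P=1 RW=1 US=1 PS=0]
  L2: frame=0x48 idx=31 entry=0x4A007 [P=1 RW=1 US=1 PS=0]
  L3: frame=0x4A idx=8 entry=0x4D007 [P=1 RW=1 US=1 PS=0]
  ⇒ phys 0x4DAC4  [4 reads]

Access #0 PA: 0x3739E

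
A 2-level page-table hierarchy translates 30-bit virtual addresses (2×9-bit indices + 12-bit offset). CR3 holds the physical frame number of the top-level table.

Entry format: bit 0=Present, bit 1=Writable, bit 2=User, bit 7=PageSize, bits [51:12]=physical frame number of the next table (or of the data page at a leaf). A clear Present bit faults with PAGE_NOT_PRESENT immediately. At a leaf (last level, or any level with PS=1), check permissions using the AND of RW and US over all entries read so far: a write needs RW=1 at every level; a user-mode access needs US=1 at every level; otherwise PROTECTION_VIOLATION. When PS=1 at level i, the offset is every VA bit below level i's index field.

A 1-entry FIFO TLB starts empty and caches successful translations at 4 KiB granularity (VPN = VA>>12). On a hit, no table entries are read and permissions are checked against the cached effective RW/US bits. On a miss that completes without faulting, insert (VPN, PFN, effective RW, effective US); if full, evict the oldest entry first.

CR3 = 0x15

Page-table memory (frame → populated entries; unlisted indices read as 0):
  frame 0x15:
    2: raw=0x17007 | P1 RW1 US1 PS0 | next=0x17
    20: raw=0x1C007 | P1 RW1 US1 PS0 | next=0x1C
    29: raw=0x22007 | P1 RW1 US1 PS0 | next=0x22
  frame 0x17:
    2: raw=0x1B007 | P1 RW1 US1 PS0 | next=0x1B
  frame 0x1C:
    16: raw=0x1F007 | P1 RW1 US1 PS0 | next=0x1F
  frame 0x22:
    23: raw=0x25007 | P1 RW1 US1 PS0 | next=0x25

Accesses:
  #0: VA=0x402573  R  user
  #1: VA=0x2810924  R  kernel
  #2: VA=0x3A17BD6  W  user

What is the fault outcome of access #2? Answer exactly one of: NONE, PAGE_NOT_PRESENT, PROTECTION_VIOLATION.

Per-access translation:
#0 VA=0x402573 (r,user):
  L0 @0x15[2] → 0x17007  P=1,RW=1,US=1,PS=0
  L1 @0x17[2] → 0x1B007  P=1,RW=1,US=1,PS=0
  ⇒ phys 0x1B573  [2 reads]
#1 VA=0x2810924 (r,kernel):
  L0 @0x15[20] → 0x1C007  P=1,RW=1,US=1,PS=0
  L1 @0x1C[16] → 0x1F007  P=1,RW=1,US=1,PS=0
  ⇒ phys 0x1F924  [2 reads]
#2 VA=0x3A17BD6 (w,user):
  L0 @0x15[29] → 0x22007  P=1,RW=1,US=1,PS=0
  L1 @0x22[23] → 0x25007  P=1,RW=1,US=1,PS=0
  ⇒ phys 0x25BD6  [2 reads]

Access #2 fault: NONE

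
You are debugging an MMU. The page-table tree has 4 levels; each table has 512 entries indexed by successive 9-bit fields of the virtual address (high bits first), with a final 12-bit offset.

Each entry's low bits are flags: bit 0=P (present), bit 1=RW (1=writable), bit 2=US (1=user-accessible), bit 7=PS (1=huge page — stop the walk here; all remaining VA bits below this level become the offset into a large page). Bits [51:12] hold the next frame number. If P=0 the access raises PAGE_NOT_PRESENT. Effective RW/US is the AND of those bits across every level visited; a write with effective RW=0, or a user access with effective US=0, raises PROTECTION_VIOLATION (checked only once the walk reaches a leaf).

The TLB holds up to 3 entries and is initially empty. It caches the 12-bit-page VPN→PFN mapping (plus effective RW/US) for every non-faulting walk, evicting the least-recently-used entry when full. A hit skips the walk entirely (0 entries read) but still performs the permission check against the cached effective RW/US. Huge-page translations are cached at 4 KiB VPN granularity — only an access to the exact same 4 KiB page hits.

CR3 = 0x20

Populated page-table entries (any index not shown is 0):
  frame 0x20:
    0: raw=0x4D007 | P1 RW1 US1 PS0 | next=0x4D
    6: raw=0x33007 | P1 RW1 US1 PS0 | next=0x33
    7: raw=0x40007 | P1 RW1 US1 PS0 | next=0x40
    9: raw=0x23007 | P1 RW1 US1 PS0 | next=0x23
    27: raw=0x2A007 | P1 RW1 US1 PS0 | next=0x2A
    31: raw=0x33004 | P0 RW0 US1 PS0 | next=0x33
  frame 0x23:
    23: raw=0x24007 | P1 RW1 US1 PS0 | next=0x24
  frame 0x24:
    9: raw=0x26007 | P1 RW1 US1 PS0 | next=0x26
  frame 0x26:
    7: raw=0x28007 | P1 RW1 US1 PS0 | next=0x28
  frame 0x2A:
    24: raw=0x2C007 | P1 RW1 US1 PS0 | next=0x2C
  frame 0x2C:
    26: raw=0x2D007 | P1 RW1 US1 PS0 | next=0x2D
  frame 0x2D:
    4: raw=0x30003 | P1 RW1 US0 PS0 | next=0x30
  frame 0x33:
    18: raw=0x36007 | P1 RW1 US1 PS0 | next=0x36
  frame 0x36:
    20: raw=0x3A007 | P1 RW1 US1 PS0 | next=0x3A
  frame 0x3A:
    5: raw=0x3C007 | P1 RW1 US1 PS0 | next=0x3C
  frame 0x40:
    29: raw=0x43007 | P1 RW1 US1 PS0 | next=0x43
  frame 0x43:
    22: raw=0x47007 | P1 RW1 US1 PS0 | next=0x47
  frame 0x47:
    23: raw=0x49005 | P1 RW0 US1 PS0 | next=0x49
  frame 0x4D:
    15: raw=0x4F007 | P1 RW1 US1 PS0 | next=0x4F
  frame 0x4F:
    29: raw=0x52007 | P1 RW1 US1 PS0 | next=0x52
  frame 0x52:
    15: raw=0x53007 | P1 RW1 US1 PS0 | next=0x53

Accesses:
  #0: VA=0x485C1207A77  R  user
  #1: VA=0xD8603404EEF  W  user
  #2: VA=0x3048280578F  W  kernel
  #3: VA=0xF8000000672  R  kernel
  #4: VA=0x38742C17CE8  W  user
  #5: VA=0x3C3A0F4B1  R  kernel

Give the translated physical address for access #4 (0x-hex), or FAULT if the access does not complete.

Per-access translation:
#0 VA=0x485C1207A77 (r,user):
  L0: frame=0x20 idx=9 entry=0x23007 [P=1 RW=1 US=1 PS=0]
  L1: frame=0x23 idx=23 entry=0x24007 [P=1 RW=1 US=1 PS=0]
  L2: frame=0x24 idx=9 entry=0x26007 [P=1 RW=1 US=1 PS=0]
  L3: frame=0x26 idx=7 entry=0x28007 [P=1 RW=1 US=1 PS=0]
  → PA=0x28A77  (4 entries read)
#1 VA=0xD8603404EEF (w,user):
  L0: frame=0x20 idx=27 entry=0x2A007 [P=1 RW=1 US=1 PS=0]
  L1: frame=0x2A idx=24 entry=0x2C007 [P=1 RW=1 US=1 PS=0]
  L2: frame=0x2C idx=26 entry=0x2D007 [P=1 RW=1 US=1 PS=0]
  L3: frame=0x2D idx=4 entry=0x30003 [P=1 RW=1 US=0 PS=0]
  ✗ PROTECTION_VIOLATION  [4 reads]
#2 VA=0x3048280578F (w,kernel):
  L0: frame=0x20 idx=6 entry=0x33007 [P=1 RW=1 US=1 PS=0]
  L1: frame=0x33 idx=18 entry=0x36007 [P=1 RW=1 US=1 PS=0]
  L2: frame=0x36 idx=20 entry=0x3A007 [P=1 RW=1 US=1 PS=0]
  L3: frame=0x3A idx=5 entry=0x3C007 [P=1 RW=1 US=1 PS=0]
  → PA=0x3C78F  (4 entries read)
#3 VA=0xF8000000672 (r,kernel):
  L0: frame=0x20 idx=31 entry=0x33004 [P=0 RW=0 US=1 PS=0]
  ✗ PAGE_NOT_PRESENT  [1 reads]
#4 VA=0x38742C17CE8 (w,user):
  L0: frame=0x20 idx=7 entry=0x40007 [P=1 RW=1 US=1 PS=0]
  L1: frame=0x40 idx=29 entry=0x43007 [P=1 RW=1 US=1 PS=0]
  L2: frame=0x43 idx=22 entry=0x47007 [P=1 RW=1 US=1 PS=0]
  L3: frame=0x47 idx=23 entry=0x49005 [P=1 RW=0 US=1 PS=0]
  ✗ PROTECTION_VIOLATION  [4 reads]
#5 VA=0x3C3A0F4B1 (r,kernel):
  L0: frame=0x20 idx=0 entry=0x4D007 [P=1 RW=1 US=1 PS=0]
  L1: frame=0x4D idx=15 entry=0x4F007 [P=1 RW=1 US=1 PS=0]
  L2: frame=0x4F idx=29 entry=0x52007 [P=1 RW=1 US=1 PS=0]
  L3: frame=0x52 idx=15 entry=0x53007 [P=1 RW=1 US=1 PS=0]
  → PA=0x534B1  (4 entries read)

Access #4 PA: FAULT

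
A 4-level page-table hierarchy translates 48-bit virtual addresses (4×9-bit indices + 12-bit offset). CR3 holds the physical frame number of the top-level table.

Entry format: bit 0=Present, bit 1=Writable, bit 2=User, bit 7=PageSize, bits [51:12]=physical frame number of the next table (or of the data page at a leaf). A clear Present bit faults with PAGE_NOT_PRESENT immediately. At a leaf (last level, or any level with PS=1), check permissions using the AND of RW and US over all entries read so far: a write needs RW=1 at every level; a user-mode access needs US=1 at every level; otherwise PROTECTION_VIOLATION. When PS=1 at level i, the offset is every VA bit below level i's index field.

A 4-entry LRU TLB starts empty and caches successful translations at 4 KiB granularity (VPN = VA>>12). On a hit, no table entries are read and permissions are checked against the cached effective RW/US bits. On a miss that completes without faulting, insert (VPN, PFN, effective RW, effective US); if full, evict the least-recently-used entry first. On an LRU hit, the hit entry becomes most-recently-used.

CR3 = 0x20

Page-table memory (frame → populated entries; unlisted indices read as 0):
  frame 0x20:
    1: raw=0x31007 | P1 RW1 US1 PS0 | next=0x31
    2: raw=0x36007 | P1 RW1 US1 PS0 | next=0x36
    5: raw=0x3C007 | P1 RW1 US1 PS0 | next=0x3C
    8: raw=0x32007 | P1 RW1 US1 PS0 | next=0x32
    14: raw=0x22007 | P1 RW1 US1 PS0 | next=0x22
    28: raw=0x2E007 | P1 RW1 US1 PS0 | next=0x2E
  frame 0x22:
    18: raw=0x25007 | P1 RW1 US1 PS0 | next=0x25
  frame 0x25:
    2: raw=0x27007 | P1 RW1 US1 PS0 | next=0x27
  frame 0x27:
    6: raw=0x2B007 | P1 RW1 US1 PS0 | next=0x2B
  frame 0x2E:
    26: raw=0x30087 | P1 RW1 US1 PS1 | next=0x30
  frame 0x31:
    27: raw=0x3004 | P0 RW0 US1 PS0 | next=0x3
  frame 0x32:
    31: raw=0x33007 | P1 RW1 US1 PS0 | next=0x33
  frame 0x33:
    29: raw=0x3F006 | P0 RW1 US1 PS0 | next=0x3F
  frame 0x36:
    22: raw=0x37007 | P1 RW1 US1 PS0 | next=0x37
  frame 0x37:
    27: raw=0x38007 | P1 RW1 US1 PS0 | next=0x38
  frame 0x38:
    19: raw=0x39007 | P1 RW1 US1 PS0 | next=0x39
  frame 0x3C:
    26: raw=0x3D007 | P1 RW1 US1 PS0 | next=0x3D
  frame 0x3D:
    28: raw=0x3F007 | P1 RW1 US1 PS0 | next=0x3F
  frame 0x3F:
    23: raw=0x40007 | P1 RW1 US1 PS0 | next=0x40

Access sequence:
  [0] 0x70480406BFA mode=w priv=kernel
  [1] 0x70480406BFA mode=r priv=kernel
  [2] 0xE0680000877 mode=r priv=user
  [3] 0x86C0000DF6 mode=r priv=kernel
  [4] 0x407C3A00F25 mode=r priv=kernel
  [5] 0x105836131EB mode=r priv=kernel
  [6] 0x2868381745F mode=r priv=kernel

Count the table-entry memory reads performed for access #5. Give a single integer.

Walk each access:
#0 VA=0x70480406BFA (w,kernel):
  [0] read 0x20 idx=14: raw=0x22007 flags P=1 W=1 U=1 S=0
  [1] read 0x22 idx=18: raw=0x25007 flags P=1 W=1 U=1 S=0
  [2] read 0x25 idx=2: raw=0x27007 flags P=1 W=1 U=1 S=0
  [3] read 0x27 idx=6: raw=0x2B007 flags P=1 W=1 U=1 S=0
  → PA=0x2BBFA  (4 entries read)
#1 VA=0x70480406BFA (r,kernel):
  TLB hit vpn=0x70480406 → PA=0x2BBFA
#2 VA=0xE0680000877 (r,user):
  [0] read 0x20 idx=28: raw=0x2E007 flags P=1 W=1 U=1 S=0
  [1] read 0x2E idx=26: raw=0x30087 flags P=1 W=1 U=1 S=1
  → PA=0x30877 (huge @L1)  (2 entries read)
#3 VA=0x86C0000DF6 (r,kernel):
  [0] read 0x20 idx=1: raw=0x31007 flags P=1 W=1 U=1 S=0
  [1] read 0x31 idx=27: raw=0x3004 flags P=0 W=0 U=1 S=0
  ⇒ fault: PAGE_NOT_PRESENT  — 2 lookups
#4 VA=0x407C3A00F25 (r,kernel):
  [0] read 0x20 idx=8: raw=0x32007 flags P=1 W=1 U=1 S=0
  [1] read 0x32 idx=31: raw=0x33007 flags P=1 W=1 U=1 S=0
  [2] read 0x33 idx=29: raw=0x3F006 flags P=0 W=1 U=1 S=0
  ⇒ fault: PAGE_NOT_PRESENT  — 3 lookups
#5 VA=0x105836131EB (r,kernel):
  [0] read 0x20 idx=2: raw=0x36007 flags P=1 W=1 U=1 S=0
  [1] read 0x36 idx=22: raw=0x37007 flags P=1 W=1 U=1 S=0
  [2] read 0x37 idx=27: raw=0x38007 flags P=1 W=1 U=1 S=0
  [3] read 0x38 idx=19: raw=0x39007 flags P=1 W=1 U=1 S=0
  → PA=0x391EB  (4 entries read)
#6 VA=0x2868381745F (r,kernel):
  [0] read 0x20 idx=5: raw=0x3C007 flags P=1 W=1 U=1 S=0
  [1] read 0x3C idx=26: raw=0x3D007 flags P=1 W=1 U=1 S=0
  [2] read 0x3D idx=28: raw=0x3F007 flags P=1 W=1 U=1 S=0
  [3] read 0x3F idx=23: raw=0x40007 flags P=1 W=1 U=1 S=0
  → PA=0x4045F  (4 entries read)

Entries read for #5: 4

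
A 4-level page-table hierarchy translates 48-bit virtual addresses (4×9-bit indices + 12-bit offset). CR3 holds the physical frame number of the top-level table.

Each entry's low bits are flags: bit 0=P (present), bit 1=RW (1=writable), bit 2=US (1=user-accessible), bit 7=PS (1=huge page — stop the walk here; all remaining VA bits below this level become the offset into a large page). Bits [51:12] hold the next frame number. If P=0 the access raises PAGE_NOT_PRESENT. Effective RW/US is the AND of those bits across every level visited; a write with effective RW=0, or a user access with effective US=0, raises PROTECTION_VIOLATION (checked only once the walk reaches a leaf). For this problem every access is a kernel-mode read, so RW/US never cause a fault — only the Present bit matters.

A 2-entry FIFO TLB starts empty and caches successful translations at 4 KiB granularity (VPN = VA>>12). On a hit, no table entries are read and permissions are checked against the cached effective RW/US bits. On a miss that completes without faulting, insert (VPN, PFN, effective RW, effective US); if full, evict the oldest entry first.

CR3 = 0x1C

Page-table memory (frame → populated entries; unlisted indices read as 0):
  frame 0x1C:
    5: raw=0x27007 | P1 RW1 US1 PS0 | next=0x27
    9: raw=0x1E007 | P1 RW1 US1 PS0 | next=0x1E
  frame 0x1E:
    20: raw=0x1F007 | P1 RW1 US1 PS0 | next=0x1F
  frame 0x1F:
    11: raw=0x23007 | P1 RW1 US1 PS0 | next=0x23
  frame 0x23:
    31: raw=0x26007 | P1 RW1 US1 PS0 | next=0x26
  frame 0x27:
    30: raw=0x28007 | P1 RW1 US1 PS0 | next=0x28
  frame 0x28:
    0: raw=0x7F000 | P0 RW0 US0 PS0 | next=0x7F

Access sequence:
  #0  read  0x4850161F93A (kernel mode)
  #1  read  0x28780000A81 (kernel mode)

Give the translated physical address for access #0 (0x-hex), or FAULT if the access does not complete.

Per-access translation:
#0 VA=0x4850161F93A (r,kernel):
  L0: frame=0x1C idx=9 entry=0x1E007 [P=1 RW=1 US=1 PS=0]
  L1: frame=0x1E idx=20 entry=0x1F007 [P=1 RW=1 US=1 PS=0]
  L2: frame=0x1F idx=11 entry=0x23007 [P=1 RW=1 US=1 PS=0]
  L3: frame=0x23 idx=31 entry=0x26007 [P=1 RW=1 US=1 PS=0]
  → PA=0x2693A  (4 entries read)
#1 VA=0x28780000A81 (r,kernel):
  L0: frame=0x1C idx=5 entry=0x27007 [P=1 RW=1 US=1 PS=0]
  L1: frame=0x27 idx=30 entry=0x28007 [P=1 RW=1 US=1 PS=0]
  L2: frame=0x28 idx=0 entry=0x7F000 [P=0 RW=0 US=0 PS=0]
  ✗ PAGE_NOT_PRESENT  [3 reads]

Access #0 PA: 0x2693A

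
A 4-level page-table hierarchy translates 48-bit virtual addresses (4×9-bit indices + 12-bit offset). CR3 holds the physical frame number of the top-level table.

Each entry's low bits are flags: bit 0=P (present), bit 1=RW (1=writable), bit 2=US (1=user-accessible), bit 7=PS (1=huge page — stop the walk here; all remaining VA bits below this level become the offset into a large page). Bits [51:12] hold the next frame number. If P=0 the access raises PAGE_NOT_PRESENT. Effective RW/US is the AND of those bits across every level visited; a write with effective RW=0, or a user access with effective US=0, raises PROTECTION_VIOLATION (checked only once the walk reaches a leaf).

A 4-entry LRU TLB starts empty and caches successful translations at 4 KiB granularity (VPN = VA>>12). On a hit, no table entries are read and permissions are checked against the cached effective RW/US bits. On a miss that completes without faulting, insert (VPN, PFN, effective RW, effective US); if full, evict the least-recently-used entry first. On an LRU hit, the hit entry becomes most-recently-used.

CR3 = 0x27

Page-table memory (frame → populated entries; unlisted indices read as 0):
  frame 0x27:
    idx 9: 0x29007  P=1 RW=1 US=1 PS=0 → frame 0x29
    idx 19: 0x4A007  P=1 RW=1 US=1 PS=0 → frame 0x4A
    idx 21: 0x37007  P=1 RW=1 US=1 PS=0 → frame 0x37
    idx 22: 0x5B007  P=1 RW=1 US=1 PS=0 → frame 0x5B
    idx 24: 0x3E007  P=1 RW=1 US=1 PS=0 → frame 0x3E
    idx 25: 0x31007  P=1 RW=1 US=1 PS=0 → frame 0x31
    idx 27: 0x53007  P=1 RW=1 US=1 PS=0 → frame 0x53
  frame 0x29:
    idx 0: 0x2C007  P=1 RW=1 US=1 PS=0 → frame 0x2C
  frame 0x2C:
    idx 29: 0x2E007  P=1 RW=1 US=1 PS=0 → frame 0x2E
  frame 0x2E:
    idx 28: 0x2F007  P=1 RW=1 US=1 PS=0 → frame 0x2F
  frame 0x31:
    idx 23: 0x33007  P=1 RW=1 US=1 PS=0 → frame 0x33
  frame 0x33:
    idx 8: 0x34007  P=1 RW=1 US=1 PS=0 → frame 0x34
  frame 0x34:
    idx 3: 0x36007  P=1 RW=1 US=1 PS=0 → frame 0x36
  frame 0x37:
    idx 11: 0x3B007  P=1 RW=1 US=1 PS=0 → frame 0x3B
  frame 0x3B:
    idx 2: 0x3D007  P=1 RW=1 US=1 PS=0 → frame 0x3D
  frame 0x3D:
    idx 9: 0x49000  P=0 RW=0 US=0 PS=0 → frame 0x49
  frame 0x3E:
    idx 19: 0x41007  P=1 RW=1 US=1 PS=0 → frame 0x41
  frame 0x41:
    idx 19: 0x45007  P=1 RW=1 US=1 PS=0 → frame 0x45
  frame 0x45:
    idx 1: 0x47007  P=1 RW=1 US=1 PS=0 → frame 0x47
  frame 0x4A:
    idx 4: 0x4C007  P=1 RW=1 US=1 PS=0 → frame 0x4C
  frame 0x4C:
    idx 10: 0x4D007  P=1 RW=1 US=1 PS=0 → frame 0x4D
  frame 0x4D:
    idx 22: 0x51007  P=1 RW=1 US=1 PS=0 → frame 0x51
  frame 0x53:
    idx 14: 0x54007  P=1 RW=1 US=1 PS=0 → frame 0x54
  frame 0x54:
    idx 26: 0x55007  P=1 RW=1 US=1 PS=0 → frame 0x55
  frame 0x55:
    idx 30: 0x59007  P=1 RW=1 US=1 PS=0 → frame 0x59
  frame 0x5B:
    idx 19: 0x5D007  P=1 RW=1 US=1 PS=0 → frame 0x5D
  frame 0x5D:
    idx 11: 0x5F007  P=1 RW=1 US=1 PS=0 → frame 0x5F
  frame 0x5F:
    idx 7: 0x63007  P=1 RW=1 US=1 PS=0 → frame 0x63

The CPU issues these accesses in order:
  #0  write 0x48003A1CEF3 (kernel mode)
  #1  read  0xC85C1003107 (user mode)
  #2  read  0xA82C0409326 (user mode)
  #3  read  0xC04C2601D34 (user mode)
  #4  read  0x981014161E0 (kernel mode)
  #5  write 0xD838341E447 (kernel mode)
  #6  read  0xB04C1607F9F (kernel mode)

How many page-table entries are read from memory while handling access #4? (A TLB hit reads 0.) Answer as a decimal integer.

Walk each access:
#0 VA=0x48003A1CEF3 (w,kernel):
  [0] read 0x27 idx=9: raw=0x29007 flags P=1 W=1 U=1 S=0
  [1] read 0x29 idx=0: raw=0x2C007 flags P=1 W=1 U=1 S=0
  [2] read 0x2C idx=29: raw=0x2E007 flags P=1 W=1 U=1 S=0
  [3] read 0x2E idx=28: raw=0x2F007 flags P=1 W=1 U=1 S=0
  ⇒ phys 0x2FEF3  [4 reads]
#1 VA=0xC85C1003107 (r,user):
  [0] read 0x27 idx=25: raw=0x31007 flags P=1 W=1 U=1 S=0
  [1] read 0x31 idx=23: raw=0x33007 flags P=1 W=1 U=1 S=0
  [2] read 0x33 idx=8: raw=0x34007 flags P=1 W=1 U=1 S=0
  [3] read 0x34 idx=3: raw=0x36007 flags P=1 W=1 U=1 S=0
  ⇒ phys 0x36107  [4 reads]
#2 VA=0xA82C0409326 (r,user):
  [0] read 0x27 idx=21: raw=0x37007 flags P=1 W=1 U=1 S=0
  [1] read 0x37 idx=11: raw=0x3B007 flags P=1 W=1 U=1 S=0
  [2] read 0x3B idx=2: raw=0x3D007 flags P=1 W=1 U=1 S=0
  [3] read 0x3D idx=9: raw=0x49000 flags P=0 W=0 U=0 S=0
  ⇒ fault: PAGE_NOT_PRESENT  — 4 lookups
#3 VA=0xC04C2601D34 (r,user):
  [0] read 0x27 idx=24: raw=0x3E007 flags P=1 W=1 U=1 S=0
  [1] read 0x3E idx=19: raw=0x41007 flags P=1 W=1 U=1 S=0
  [2] read 0x41 idx=19: raw=0x45007 flags P=1 W=1 U=1 S=0
  [3] read 0x45 idx=1: raw=0x47007 flags P=1 W=1 U=1 S=0
  ⇒ phys 0x47D34  [4 reads]
#4 VA=0x981014161E0 (r,kernel):
  [0] read 0x27 idx=19: raw=0x4A007 flags P=1 W=1 U=1 S=0
  [1] read 0x4A idx=4: raw=0x4C007 flags P=1 W=1 U=1 S=0
  [2] read 0x4C idx=10: raw=0x4D007 flags P=1 W=1 U=1 S=0
  [3] read 0x4D idx=22: raw=0x51007 flags P=1 W=1 U=1 S=0
  ⇒ phys 0x511E0  [4 reads]
#5 VA=0xD838341E447 (w,kernel):
  [0] read 0x27 idx=27: raw=0x53007 flags P=1 W=1 U=1 S=0
  [1] read 0x53 idx=14: raw=0x54007 flags P=1 W=1 U=1 S=0
  [2] read 0x54 idx=26: raw=0x55007 flags P=1 W=1 U=1 S=0
  [3] read 0x55 idx=30: raw=0x59007 flags P=1 W=1 U=1 S=0
  ⇒ phys 0x59447  [4 reads]
#6 VA=0xB04C1607F9F (r,kernel):
  [0] read 0x27 idx=22: raw=0x5B007 flags P=1 W=1 U=1 S=0
  [1] read 0x5B idx=19: raw=0x5D007 flags P=1 W=1 U=1 S=0
  [2] read 0x5D idx=11: raw=0x5F007 flags P=1 W=1 U=1 S=0
  [3] read 0x5F idx=7: raw=0x63007 flags P=1 W=1 U=1 S=0
  ⇒ phys 0x63F9F  [4 reads]

Entries read for #4: 4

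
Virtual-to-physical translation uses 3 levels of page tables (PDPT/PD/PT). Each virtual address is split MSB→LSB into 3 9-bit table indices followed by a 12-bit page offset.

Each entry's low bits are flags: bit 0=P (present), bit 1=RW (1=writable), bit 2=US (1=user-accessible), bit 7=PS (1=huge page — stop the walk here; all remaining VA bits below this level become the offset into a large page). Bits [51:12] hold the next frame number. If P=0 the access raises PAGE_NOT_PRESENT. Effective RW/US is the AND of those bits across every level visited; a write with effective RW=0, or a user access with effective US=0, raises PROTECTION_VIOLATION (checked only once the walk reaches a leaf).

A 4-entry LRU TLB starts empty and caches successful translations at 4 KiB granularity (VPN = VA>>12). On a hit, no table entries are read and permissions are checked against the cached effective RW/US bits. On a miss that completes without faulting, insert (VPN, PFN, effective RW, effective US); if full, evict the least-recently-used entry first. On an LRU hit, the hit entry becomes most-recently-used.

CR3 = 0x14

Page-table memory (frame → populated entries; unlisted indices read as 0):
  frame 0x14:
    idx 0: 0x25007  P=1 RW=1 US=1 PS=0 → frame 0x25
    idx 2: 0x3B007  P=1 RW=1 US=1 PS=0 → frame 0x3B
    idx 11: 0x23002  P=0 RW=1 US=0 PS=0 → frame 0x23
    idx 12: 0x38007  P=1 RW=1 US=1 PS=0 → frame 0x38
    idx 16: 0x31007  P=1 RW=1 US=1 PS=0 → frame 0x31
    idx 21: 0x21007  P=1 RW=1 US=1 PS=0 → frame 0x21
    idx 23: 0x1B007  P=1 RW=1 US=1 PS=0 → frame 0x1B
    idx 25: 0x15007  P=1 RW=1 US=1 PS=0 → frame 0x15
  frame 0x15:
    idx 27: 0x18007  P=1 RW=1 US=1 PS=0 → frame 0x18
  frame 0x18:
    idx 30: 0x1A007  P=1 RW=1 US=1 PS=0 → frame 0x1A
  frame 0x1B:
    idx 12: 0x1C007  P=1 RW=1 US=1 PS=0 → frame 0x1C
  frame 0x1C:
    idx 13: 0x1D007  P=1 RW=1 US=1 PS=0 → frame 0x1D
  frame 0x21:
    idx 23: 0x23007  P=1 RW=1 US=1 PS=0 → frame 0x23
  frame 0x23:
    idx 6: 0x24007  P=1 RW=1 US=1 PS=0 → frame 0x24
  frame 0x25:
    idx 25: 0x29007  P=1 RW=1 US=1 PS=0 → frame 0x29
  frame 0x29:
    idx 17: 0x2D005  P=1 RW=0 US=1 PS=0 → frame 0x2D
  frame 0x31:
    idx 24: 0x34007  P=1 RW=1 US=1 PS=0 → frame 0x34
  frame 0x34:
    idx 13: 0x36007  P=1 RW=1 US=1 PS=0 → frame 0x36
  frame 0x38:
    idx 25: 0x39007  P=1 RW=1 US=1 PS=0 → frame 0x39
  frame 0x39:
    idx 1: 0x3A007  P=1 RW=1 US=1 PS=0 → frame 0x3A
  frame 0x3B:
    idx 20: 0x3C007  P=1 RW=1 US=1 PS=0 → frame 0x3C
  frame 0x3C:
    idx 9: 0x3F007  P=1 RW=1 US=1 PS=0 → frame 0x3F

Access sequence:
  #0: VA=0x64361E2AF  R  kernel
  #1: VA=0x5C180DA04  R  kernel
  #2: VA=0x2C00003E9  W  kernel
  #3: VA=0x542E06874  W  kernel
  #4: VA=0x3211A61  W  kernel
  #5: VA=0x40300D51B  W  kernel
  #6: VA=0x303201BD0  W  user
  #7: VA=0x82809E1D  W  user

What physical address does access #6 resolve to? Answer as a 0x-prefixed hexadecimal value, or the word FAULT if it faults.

Per-access translation:
#0 VA=0x64361E2AF (r,kernel):
  [0] read 0x14 idx=25: raw=0x15007 flags P=1 W=1 U=1 S=0
  [1] read 0x15 idx=27: raw=0x18007 flags P=1 W=1 U=1 S=0
  [2] read 0x18 idx=30: raw=0x1A007 flags P=1 W=1 U=1 S=0
  → PA=0x1A2AF  (3 entries read)
#1 VA=0x5C180DA04 (r,kernel):
  [0] read 0x14 idx=23: raw=0x1B007 flags P=1 W=1 U=1 S=0
  [1] read 0x1B idx=12: raw=0x1C007 flags P=1 W=1 U=1 S=0
  [2] read 0x1C idx=13: raw=0x1D007 flags P=1 W=1 U=1 S=0
  → PA=0x1DA04  (3 entries read)
#2 VA=0x2C00003E9 (w,kernel):
  [0] read 0x14 idx=11: raw=0x23002 flags P=0 W=1 U=0 S=0
  → PAGE_NOT_PRESENT  (1 entries read)
#3 VA=0x542E06874 (w,kernel):
  [0] read 0x14 idx=21: raw=0x21007 flags P=1 W=1 U=1 S=0
  [1] read 0x21 idx=23: raw=0x23007 flags P=1 W=1 U=1 S=0
  [2] read 0x23 idx=6: raw=0x24007 flags P=1 W=1 U=1 S=0
  → PA=0x24874  (3 entries read)
#4 VA=0x3211A61 (w,kernel):
  [0] read 0x14 idx=0: raw=0x25007 flags P=1 W=1 U=1 S=0
  [1] read 0x25 idx=25: raw=0x29007 flags P=1 W=1 U=1 S=0
  [2] read 0x29 idx=17: raw=0x2D005 flags P=1 W=0 U=1 S=0
  → PROTECTION_VIOLATION  (3 entries read)
#5 VA=0x40300D51B (w,kernel):
  [0] read 0x14 idx=16: raw=0x31007 flags P=1 W=1 U=1 S=0
  [1] read 0x31 idx=24: raw=0x34007 flags P=1 W=1 U=1 S=0
  [2] read 0x34 idx=13: raw=0x36007 flags P=1 W=1 U=1 S=0
  → PA=0x3651B  (3 entries read)
#6 VA=0x303201BD0 (w,user):
  [0] read 0x14 idx=12: raw=0x38007 flags P=1 W=1 U=1 S=0
  [1] read 0x38 idx=25: raw=0x39007 flags P=1 W=1 U=1 S=0
  [2] read 0x39 idx=1: raw=0x3A007 flags P=1 W=1 U=1 S=0
  → PA=0x3ABD0  (3 entries read)
#7 VA=0x82809E1D (w,user):
  [0] read 0x14 idx=2: raw=0x3B007 flags P=1 W=1 U=1 S=0
  [1] read 0x3B idx=20: raw=0x3C007 flags P=1 W=1 U=1 S=0
  [2] read 0x3C idx=9: raw=0x3F007 flags P=1 W=1 U=1 S=0
  → PA=0x3FE1D  (3 entries read)

Access #6 PA: 0x3ABD0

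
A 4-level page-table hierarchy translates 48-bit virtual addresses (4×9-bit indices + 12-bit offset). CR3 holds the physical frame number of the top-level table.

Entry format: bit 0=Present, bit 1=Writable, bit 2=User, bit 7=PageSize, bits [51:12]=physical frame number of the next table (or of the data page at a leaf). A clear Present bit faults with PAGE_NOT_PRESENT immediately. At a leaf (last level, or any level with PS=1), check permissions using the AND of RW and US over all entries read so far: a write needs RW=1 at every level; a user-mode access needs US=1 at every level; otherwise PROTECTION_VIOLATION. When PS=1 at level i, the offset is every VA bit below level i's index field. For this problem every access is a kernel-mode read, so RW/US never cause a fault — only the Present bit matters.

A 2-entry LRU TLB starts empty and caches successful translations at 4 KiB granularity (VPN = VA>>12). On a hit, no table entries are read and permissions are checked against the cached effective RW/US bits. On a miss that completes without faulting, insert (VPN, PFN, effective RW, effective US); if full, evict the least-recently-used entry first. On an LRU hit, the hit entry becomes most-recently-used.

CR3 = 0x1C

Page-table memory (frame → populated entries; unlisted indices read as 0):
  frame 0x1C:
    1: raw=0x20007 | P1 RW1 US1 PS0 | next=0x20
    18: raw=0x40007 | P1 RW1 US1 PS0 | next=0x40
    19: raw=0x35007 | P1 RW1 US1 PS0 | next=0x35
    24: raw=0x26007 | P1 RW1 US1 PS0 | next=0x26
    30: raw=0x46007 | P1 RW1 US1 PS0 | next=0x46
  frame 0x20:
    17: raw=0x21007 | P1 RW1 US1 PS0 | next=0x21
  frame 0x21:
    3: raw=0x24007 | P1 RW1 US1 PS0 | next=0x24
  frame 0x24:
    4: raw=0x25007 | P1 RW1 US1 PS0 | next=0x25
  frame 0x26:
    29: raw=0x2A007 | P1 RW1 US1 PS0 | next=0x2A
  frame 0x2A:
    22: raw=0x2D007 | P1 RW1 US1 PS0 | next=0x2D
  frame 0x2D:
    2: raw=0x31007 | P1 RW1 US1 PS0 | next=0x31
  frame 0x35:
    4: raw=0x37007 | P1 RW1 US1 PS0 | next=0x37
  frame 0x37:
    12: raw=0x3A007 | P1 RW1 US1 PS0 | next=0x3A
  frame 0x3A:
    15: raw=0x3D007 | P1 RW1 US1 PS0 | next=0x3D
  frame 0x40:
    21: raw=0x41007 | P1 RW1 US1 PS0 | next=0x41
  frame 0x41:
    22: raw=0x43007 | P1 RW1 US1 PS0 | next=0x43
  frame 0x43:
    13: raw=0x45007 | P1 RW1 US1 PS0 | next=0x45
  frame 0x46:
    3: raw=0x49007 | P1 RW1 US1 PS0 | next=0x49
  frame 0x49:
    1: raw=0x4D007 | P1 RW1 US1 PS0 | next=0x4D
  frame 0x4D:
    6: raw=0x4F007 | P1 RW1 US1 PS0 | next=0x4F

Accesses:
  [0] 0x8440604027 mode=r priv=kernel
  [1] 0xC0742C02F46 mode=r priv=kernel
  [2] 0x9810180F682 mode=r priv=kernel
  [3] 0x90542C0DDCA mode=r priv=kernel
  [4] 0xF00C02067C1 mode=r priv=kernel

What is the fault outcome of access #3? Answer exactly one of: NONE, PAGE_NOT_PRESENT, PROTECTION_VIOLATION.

Per-access translation:
#0 VA=0x8440604027 (r,kernel):
  L0: frame=0x1C idx=1 entry=0x20007 [P=1 RW=1 US=1 PS=0]
  L1: frame=0x20 idx=17 entry=0x21007 [P=1 RW=1 US=1 PS=0]
  L2: frame=0x21 idx=3 entry=0x24007 [P=1 RW=1 US=1 PS=0]
  L3: frame=0x24 idx=4 entry=0x25007 [P=1 RW=1 US=1 PS=0]
  → PA=0x25027  (4 entries read)
#1 VA=0xC0742C02F46 (r,kernel):
  L0: frame=0x1C idx=24 entry=0x26007 [P=1 RW=1 US=1 PS=0]
  L1: frame=0x26 idx=29 entry=0x2A007 [P=1 RW=1 US=1 PS=0]
  L2: frame=0x2A idx=22 entry=0x2D007 [P=1 RW=1 US=1 PS=0]
  L3: frame=0x2D idx=2 entry=0x31007 [P=1 RW=1 US=1 PS=0]
  → PA=0x31F46  (4 entries read)
#2 VA=0x9810180F682 (r,kernel):
  L0: frame=0x1C idx=19 entry=0x35007 [P=1 RW=1 US=1 PS=0]
  L1: frame=0x35 idx=4 entry=0x37007 [P=1 RW=1 US=1 PS=0]
  L2: frame=0x37 idx=12 entry=0x3A007 [P=1 RW=1 US=1 PS=0]
  L3: frame=0x3A idx=15 entry=0x3D007 [P=1 RW=1 US=1 PS=0]
  → PA=0x3D682  (4 entries read)
#3 VA=0x90542C0DDCA (r,kernel):
  L0: frame=0x1C idx=18 entry=0x40007 [P=1 RW=1 US=1 PS=0]
  L1: frame=0x40 idx=21 entry=0x41007 [P=1 RW=1 US=1 PS=0]
  L2: frame=0x41 idx=22 entry=0x43007 [P=1 RW=1 US=1 PS=0]
  L3: frame=0x43 idx=13 entry=0x45007 [P=1 RW=1 US=1 PS=0]
  → PA=0x45DCA  (4 entries read)
#4 VA=0xF00C02067C1 (r,kernel):
  L0: frame=0x1C idx=30 entry=0x46007 [P=1 RW=1 US=1 PS=0]
  L1: frame=0x46 idx=3 entry=0x49007 [P=1 RW=1 US=1 PS=0]
  L2: frame=0x49 idx=1 entry=0x4D007 [P=1 RW=1 US=1 PS=0]
  L3: frame=0x4D idx=6 entry=0x4F007 [P=1 RW=1 US=1 PS=0]
  → PA=0x4F7C1  (4 entries read)

Access #3 fault: NONE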